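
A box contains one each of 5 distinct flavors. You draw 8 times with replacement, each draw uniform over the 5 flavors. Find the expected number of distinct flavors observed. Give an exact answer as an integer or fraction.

325089/78125

Let Xⱼ=1 if type j appears at least once. P(Xⱼ=1) = 1 − ((5−1)/5)^8 = 325089/390625.
E[#distinct] = 5·325089/390625 = 325089/78125.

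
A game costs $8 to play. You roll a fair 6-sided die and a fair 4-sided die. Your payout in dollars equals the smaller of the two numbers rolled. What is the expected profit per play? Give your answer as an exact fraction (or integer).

Distribution of the smaller of the two numbers rolled: 1 w.p. 3/8, 2 w.p. 7/24, 3 w.p. 5/24, 4 w.p. 1/8
E[payout] = (3/8)·1 + (7/24)·2 + (5/24)·3 + (1/8)·4 = 25/12
Expected profit = 25/12 − 8 = -71/12

-71/12 dollars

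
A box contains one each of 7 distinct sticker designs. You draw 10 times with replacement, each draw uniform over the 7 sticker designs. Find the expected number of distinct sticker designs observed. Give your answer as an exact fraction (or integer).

222009073/40353607

Let Xⱼ=1 if type j appears at least once. P(Xⱼ=1) = 1 − ((7−1)/7)^10 = 222009073/282475249.
E[#distinct] = 7·222009073/282475249 = 222009073/40353607.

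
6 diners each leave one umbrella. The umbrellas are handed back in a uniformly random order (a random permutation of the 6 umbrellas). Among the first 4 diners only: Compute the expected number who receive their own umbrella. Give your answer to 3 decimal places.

Let Xᵢ = 1 if person i gets their own umbrella. For each i, P(Xᵢ=1) = 1/6.
By linearity of expectation, E[X₁+…+X_4] = 4·(1/6) = 2/3.
≈ 0.667

0.667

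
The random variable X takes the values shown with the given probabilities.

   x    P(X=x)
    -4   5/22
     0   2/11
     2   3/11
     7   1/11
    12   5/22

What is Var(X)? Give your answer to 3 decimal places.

E[X] = (5/22)·(-4) + (2/11)·0 + (3/11)·2 + (1/11)·7 + (5/22)·12 = 3
E[X²] = (5/22)·16 + (2/11)·0 + (3/11)·4 + (1/11)·49 + (5/22)·144 = 461/11
Var(X) = 461/11 − (3)² = 362/11 ≈ 32.909

32.909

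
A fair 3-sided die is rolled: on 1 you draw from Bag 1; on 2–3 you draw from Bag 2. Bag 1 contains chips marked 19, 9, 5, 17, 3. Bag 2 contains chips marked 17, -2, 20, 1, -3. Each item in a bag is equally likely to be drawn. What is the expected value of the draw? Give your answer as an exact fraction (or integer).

119/15

E[X | Bag 1] = (19 + 9 + 5 + 17 + 3)/5 = 53/5
E[X | Bag 2] = (17 − 2 + 20 + 1 − 3)/5 = 33/5
E[X] = (1/3)·53/5 + (2/3)·33/5 = 119/15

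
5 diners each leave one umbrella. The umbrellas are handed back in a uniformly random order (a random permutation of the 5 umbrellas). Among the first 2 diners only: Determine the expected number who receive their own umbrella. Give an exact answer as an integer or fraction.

2/5

Let Xᵢ = 1 if person i gets their own umbrella. For each i, P(Xᵢ=1) = 1/5.
By linearity of expectation, E[X₁+…+X_2] = 2·(1/5) = 2/5.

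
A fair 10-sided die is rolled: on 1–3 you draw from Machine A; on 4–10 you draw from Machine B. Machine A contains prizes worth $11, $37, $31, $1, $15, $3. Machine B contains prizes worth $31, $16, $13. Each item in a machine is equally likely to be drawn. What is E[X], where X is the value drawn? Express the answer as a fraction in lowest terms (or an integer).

E[X | Machine A] = (11 + 37 + 31 + 1 + 15 + 3)/6 = 49/3
E[X | Machine B] = (31 + 16 + 13)/3 = 20
E[X] = (3/10)·49/3 + (7/10)·20 = 189/10

189/10 dollars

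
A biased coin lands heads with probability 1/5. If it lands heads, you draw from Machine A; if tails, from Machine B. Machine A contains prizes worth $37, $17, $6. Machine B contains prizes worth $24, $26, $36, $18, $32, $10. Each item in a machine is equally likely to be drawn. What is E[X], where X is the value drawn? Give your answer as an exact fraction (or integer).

352/15 dollars

E[X | Machine A] = (37 + 17 + 6)/3 = 20
E[X | Machine B] = (24 + 26 + 36 + 18 + 32 + 10)/6 = 73/3
E[X] = (1/5)·20 + (4/5)·73/3 = 352/15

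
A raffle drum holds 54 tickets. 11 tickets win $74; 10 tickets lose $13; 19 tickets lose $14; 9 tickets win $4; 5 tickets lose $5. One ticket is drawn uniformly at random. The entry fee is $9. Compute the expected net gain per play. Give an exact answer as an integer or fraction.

E[payout] = (11/54)·74 + (10/54)·(-13) + (19/54)·(-14) + (9/54)·4 + (5/54)·(-5) = 143/18
Expected profit = 143/18 − 9 = -19/18

-19/18 dollars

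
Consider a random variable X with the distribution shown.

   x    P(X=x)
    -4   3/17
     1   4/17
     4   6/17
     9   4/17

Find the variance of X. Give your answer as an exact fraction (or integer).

5320/289

E[X] = (3/17)·(-4) + (4/17)·1 + (6/17)·4 + (4/17)·9 = 52/17
E[X²] = (3/17)·16 + (4/17)·1 + (6/17)·16 + (4/17)·81 = 472/17
Var(X) = 472/17 − (52/17)² = 5320/289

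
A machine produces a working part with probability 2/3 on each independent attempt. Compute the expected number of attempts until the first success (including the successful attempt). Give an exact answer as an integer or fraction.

For a geometric distribution, E[trials] = 1/p = 1/(2/3) = 3/2.

3/2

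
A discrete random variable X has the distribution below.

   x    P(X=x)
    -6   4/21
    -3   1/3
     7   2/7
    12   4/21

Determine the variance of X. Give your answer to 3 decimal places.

E[X] = (4/21)·(-6) + (1/3)·(-3) + (2/7)·7 + (4/21)·12 = 15/7
E[X²] = (4/21)·36 + (1/3)·9 + (2/7)·49 + (4/21)·144 = 359/7
Var(X) = 359/7 − (15/7)² = 2288/49 ≈ 46.694

46.694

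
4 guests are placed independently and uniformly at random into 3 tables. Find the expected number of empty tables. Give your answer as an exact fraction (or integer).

16/27

Let Xⱼ=1 if table j is empty. P(Xⱼ=1) = ((3-1)/3)^4 = 16/81.
By linearity, E[#empty] = 3·16/81 = 16/27.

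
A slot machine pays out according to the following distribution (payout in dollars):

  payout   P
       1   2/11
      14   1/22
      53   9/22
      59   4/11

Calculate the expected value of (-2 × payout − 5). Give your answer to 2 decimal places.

E[-2x-5] = (2/11)·(-7) + (1/22)·(-33) + (9/22)·(-111) + (4/11)·(-123)
     = -1022/11 ≈ -92.91

-92.91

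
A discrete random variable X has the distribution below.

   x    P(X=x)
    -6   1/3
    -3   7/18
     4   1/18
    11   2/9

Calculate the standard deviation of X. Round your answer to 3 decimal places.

6.560

E[X] = -1/2, E[X²] = 779/18
Var(X) = E[X²] − (E[X])² = 779/18 − 1/4 = 1549/36
SD(X) = √(1549/36) ≈ 6.560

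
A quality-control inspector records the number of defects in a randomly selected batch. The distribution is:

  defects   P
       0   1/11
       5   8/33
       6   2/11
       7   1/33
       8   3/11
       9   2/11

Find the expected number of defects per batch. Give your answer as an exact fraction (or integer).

19/3

E[X] = (1/11)·0 + (8/33)·5 + (2/11)·6 + (1/33)·7 + (3/11)·8 + (2/11)·9
     = 19/3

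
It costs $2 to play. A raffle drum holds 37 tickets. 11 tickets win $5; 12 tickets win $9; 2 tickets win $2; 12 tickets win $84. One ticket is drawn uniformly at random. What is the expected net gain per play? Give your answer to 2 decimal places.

E[payout] = (11/37)·5 + (12/37)·9 + (2/37)·2 + (12/37)·84 = 1175/37
Expected profit = 1175/37 − 2 = 1101/37 ≈ $29.76

$29.76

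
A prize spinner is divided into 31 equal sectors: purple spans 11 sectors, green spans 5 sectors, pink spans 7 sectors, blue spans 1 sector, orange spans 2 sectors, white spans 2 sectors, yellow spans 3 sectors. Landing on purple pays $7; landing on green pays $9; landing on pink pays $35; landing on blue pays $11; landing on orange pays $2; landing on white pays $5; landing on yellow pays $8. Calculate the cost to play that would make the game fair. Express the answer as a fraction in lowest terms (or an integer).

416/31 dollars

E[payout] = (11/31)·7 + (5/31)·9 + (7/31)·35 + (1/31)·11 + (2/31)·2 + (2/31)·5 + (3/31)·8 = 416/31
Fair fee = E[payout] = 416/31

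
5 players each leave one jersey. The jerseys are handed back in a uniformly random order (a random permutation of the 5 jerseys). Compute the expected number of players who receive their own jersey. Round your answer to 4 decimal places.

1.0000

Let Xᵢ = 1 if person i gets their own jersey. For each i, P(Xᵢ=1) = 1/5.
By linearity of expectation, E[X₁+…+X_5] = 5·(1/5) = 1.
≈ 1.0000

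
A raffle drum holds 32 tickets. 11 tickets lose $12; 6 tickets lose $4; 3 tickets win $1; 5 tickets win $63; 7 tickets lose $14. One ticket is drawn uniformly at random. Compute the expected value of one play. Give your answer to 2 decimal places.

E[payout] = (11/32)·(-12) + (6/32)·(-4) + (3/32)·1 + (5/32)·63 + (7/32)·(-14) = 2
≈ $2.00

$2.00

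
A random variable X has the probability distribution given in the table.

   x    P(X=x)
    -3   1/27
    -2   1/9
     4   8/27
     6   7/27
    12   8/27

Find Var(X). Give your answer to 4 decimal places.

21.9616

E[X] = (1/27)·(-3) + (1/9)·(-2) + (8/27)·4 + (7/27)·6 + (8/27)·12 = 161/27
E[X²] = (1/27)·9 + (1/9)·4 + (8/27)·16 + (7/27)·36 + (8/27)·144 = 1553/27
Var(X) = 1553/27 − (161/27)² = 16010/729 ≈ 21.9616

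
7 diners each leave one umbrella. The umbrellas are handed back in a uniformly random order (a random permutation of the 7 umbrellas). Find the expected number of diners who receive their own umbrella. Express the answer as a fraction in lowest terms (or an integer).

Let Xᵢ = 1 if person i gets their own umbrella. For each i, P(Xᵢ=1) = 1/7.
By linearity of expectation, E[X₁+…+X_7] = 7·(1/7) = 1.

1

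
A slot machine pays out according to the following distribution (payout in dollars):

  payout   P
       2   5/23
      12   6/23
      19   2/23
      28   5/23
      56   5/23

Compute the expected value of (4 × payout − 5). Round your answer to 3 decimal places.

E[4x-5] = (5/23)·3 + (6/23)·43 + (2/23)·71 + (5/23)·107 + (5/23)·219
     = 2045/23 ≈ 88.913

88.913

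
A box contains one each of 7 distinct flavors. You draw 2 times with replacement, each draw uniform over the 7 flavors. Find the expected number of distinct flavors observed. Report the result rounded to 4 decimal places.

1.8571

Let Xⱼ=1 if type j appears at least once. P(Xⱼ=1) = 1 − ((7−1)/7)^2 = 13/49.
E[#distinct] = 7·13/49 = 13/7.
≈ 1.8571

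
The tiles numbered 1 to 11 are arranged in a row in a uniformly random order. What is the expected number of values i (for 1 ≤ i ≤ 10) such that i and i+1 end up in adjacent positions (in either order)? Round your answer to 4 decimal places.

For each i ∈ {1,…,10}, let Xᵢ = 1 if i and i+1 are adjacent. P(Xᵢ=1) = 2·(11−1)!/11! = 2/11.
By linearity, E[ΣXᵢ] = (10)·(2/11) = 20/11.
≈ 1.8182

1.8182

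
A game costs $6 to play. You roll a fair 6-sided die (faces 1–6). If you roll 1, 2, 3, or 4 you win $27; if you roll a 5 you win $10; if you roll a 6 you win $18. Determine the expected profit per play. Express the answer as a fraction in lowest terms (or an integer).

E[payout] = (1/6)·10 + (1/6)·18 + (2/3)·27 = 68/3
Expected profit = 68/3 − 6 = 50/3

50/3 dollars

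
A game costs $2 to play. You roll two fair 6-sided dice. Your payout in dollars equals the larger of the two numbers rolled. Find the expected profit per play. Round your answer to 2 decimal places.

Distribution of the larger of the two numbers rolled: 1 w.p. 1/36, 2 w.p. 1/12, 3 w.p. 5/36, 4 w.p. 7/36, 5 w.p. 1/4, 6 w.p. 11/36
E[payout] = (1/36)·1 + (1/12)·2 + (5/36)·3 + (7/36)·4 + (1/4)·5 + (11/36)·6 = 161/36
Expected profit = 161/36 − 2 = 89/36 ≈ $2.47

$2.47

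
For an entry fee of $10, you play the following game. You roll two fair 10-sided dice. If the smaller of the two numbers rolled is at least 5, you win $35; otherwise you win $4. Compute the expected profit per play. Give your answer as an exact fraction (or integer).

E[payout] = (16/25)·4 + (9/25)·35 = 379/25
Expected profit = 379/25 − 10 = 129/25

129/25 dollars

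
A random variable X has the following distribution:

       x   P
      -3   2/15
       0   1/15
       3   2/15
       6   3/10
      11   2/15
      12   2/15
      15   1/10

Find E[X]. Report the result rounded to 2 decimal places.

E[X] = (2/15)·(-3) + (1/15)·0 + (2/15)·3 + (3/10)·6 + (2/15)·11 + (2/15)·12 + (1/10)·15
     = 191/30 ≈ 6.37

6.37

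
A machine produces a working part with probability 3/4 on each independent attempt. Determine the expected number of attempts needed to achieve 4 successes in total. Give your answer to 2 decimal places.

5.33

By linearity (sum of 4 independent geometric waits), E[trials] = 4/p = 4/(3/4) = 16/3.
≈ 5.33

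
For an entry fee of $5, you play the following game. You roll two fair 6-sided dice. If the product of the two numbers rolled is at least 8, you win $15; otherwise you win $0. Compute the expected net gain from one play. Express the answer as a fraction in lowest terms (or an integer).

E[payout] = (7/18)·0 + (11/18)·15 = 55/6
Expected profit = 55/6 − 5 = 25/6

25/6 dollars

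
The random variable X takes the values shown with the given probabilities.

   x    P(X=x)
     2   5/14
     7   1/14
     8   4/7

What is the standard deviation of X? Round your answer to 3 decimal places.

2.833

E[X] = 81/14, E[X²] = 83/2
Var(X) = E[X²] − (E[X])² = 83/2 − 6561/196 = 1573/196
SD(X) = √(1573/196) ≈ 2.833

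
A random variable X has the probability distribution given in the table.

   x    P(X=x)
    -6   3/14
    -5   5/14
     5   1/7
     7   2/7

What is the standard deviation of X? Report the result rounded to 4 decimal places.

E[X] = -5/14, E[X²] = 479/14
Var(X) = E[X²] − (E[X])² = 479/14 − 25/196 = 6681/196
SD(X) = √(6681/196) ≈ 5.8384

5.8384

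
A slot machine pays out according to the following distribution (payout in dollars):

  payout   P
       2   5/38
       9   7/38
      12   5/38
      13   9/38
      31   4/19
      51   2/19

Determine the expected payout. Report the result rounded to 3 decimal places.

E[X] = (5/38)·2 + (7/38)·9 + (5/38)·12 + (9/38)·13 + (4/19)·31 + (2/19)·51
     = 351/19 ≈ 18.474

$18.474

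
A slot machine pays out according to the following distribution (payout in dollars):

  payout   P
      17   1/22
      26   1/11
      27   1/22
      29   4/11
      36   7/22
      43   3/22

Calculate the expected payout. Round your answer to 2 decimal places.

$32.23

E[X] = (1/22)·17 + (1/11)·26 + (1/22)·27 + (4/11)·29 + (7/22)·36 + (3/22)·43
     = 709/22 ≈ 32.23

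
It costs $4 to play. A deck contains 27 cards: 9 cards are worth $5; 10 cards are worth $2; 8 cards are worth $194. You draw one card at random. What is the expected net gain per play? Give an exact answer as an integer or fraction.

E[payout] = (9/27)·5 + (10/27)·2 + (8/27)·194 = 539/9
Expected profit = 539/9 − 4 = 503/9

503/9 dollars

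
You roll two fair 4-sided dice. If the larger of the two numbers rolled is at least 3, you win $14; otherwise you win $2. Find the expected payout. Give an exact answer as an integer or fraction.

$11

E[payout] = (1/4)·2 + (3/4)·14 = 11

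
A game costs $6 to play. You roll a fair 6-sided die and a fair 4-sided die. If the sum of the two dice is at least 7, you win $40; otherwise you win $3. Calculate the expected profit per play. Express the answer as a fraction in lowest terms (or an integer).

E[payout] = (7/12)·3 + (5/12)·40 = 221/12
Expected profit = 221/12 − 6 = 149/12

149/12 dollars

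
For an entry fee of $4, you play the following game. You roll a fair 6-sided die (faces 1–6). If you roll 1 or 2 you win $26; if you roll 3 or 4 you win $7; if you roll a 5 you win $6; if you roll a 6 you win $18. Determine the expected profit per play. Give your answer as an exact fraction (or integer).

$11

E[payout] = (1/6)·6 + (1/3)·7 + (1/6)·18 + (1/3)·26 = 15
Expected profit = 15 − 4 = 11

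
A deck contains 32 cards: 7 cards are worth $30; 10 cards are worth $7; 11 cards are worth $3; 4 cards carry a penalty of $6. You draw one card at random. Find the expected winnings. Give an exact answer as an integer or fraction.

289/32 dollars

E[payout] = (7/32)·30 + (10/32)·7 + (11/32)·3 + (4/32)·(-6) = 289/32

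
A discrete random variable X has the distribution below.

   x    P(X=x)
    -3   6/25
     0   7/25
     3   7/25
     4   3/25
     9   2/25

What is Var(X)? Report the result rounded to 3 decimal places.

E[X] = (6/25)·(-3) + (7/25)·0 + (7/25)·3 + (3/25)·4 + (2/25)·9 = 33/25
E[X²] = (6/25)·9 + (7/25)·0 + (7/25)·9 + (3/25)·16 + (2/25)·81 = 327/25
Var(X) = 327/25 − (33/25)² = 7086/625 ≈ 11.338

11.338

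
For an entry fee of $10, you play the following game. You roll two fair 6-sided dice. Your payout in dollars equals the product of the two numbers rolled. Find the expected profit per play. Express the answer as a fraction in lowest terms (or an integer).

9/4 dollars

Distribution of the product of the two numbers rolled: 1 w.p. 1/36, 2 w.p. 1/18, 3 w.p. 1/18, 4 w.p. 1/12, 5 w.p. 1/18, 6 w.p. 1/9, …
E[payout] = (1/36)·1 + (1/18)·2 + (1/18)·3 + (1/12)·4 + (1/18)·5 + (1/9)·6 + (1/18)·8 + (1/36)·9 + (1/18)·10 + (1/9)·12 + (1/18)·15 + (1/36)·16 + (1/18)·18 + (1/18)·20 + (1/18)·24 + (1/36)·25 + (1/18)·30 + (1/36)·36 = 49/4
Expected profit = 49/4 − 10 = 9/4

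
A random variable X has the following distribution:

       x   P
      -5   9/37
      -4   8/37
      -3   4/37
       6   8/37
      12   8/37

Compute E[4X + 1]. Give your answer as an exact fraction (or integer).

257/37

E[4x+1] = (9/37)·(-19) + (8/37)·(-15) + (4/37)·(-11) + (8/37)·25 + (8/37)·49
     = 257/37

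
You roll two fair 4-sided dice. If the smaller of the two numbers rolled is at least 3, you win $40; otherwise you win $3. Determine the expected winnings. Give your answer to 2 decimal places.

$12.25

E[payout] = (3/4)·3 + (1/4)·40 = 49/4
≈ $12.25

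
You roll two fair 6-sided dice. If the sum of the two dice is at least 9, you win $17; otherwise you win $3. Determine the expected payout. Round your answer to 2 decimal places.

E[payout] = (13/18)·3 + (5/18)·17 = 62/9
≈ $6.89

$6.89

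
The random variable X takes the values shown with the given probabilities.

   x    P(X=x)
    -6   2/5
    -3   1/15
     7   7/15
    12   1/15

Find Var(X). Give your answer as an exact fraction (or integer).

10196/225

E[X] = (2/5)·(-6) + (1/15)·(-3) + (7/15)·7 + (1/15)·12 = 22/15
E[X²] = (2/5)·36 + (1/15)·9 + (7/15)·49 + (1/15)·144 = 712/15
Var(X) = 712/15 − (22/15)² = 10196/225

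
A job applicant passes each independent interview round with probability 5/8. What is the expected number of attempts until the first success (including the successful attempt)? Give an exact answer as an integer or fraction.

8/5

For a geometric distribution, E[trials] = 1/p = 1/(5/8) = 8/5.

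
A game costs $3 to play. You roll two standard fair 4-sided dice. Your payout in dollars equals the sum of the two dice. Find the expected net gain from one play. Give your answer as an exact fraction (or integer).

Distribution of the sum of the two dice: 2 w.p. 1/16, 3 w.p. 1/8, 4 w.p. 3/16, 5 w.p. 1/4, 6 w.p. 3/16, 7 w.p. 1/8, …
E[payout] = (1/16)·2 + (1/8)·3 + (3/16)·4 + (1/4)·5 + (3/16)·6 + (1/8)·7 + (1/16)·8 = 5
Expected profit = 5 − 3 = 2

$2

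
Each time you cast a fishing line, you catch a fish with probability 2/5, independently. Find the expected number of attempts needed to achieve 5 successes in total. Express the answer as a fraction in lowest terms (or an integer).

25/2

By linearity (sum of 5 independent geometric waits), E[trials] = 5/p = 5/(2/5) = 25/2.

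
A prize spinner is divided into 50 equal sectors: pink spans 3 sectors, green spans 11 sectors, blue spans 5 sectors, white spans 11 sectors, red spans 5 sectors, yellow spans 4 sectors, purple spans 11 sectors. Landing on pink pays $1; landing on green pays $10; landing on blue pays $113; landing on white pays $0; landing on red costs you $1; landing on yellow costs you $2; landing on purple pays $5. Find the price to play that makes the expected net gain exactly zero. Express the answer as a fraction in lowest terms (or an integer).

E[payout] = (3/50)·1 + (11/50)·10 + (5/50)·113 + (11/50)·0 + (5/50)·(-1) + (4/50)·(-2) + (11/50)·5 = 72/5
Fair fee = E[payout] = 72/5

72/5 dollars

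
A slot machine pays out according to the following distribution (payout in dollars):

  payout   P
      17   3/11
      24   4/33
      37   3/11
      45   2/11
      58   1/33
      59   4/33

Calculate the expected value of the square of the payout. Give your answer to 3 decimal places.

1414.061

E[X²] = (3/11)·289 + (4/33)·576 + (3/11)·1369 + (2/11)·2025 + (1/33)·3364 + (4/33)·3481
     = 46664/33 ≈ 1414.061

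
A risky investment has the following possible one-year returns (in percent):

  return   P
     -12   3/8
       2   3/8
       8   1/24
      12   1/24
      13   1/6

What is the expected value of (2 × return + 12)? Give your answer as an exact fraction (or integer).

21/2

E[2x+12] = (3/8)·(-12) + (3/8)·16 + (1/24)·28 + (1/24)·36 + (1/6)·38
     = 21/2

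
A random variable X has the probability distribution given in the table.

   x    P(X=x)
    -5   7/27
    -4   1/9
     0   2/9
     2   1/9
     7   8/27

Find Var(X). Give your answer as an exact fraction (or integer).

E[X] = (7/27)·(-5) + (1/9)·(-4) + (2/9)·0 + (1/9)·2 + (8/27)·7 = 5/9
E[X²] = (7/27)·25 + (1/9)·16 + (2/9)·0 + (1/9)·4 + (8/27)·49 = 209/9
Var(X) = 209/9 − (5/9)² = 1856/81

1856/81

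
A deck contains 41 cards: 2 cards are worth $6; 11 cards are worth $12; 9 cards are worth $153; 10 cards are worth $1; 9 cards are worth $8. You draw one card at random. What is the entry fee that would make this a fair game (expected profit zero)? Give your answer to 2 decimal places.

$39.10

E[payout] = (2/41)·6 + (11/41)·12 + (9/41)·153 + (10/41)·1 + (9/41)·8 = 1603/41
Fair fee = E[payout] = 1603/41 ≈ $39.10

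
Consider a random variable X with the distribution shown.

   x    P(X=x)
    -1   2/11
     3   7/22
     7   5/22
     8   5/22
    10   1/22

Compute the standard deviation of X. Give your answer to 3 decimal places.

3.432

E[X] = 51/11, E[X²] = 366/11
Var(X) = E[X²] − (E[X])² = 366/11 − 2601/121 = 1425/121
SD(X) = √(1425/121) ≈ 3.432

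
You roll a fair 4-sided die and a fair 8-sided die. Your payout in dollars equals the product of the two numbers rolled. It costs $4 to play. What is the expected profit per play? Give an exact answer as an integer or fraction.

Distribution of the product of the two numbers rolled: 1 w.p. 1/32, 2 w.p. 1/16, 3 w.p. 1/16, 4 w.p. 3/32, 5 w.p. 1/32, 6 w.p. 3/32, …
E[payout] = (1/32)·1 + (1/16)·2 + (1/16)·3 + (3/32)·4 + (1/32)·5 + (3/32)·6 + (1/32)·7 + (3/32)·8 + (1/32)·9 + (1/32)·10 + (3/32)·12 + (1/32)·14 + (1/32)·15 + (1/16)·16 + (1/32)·18 + (1/32)·20 + (1/32)·21 + (1/16)·24 + (1/32)·28 + (1/32)·32 = 45/4
Expected profit = 45/4 − 4 = 29/4

29/4 dollars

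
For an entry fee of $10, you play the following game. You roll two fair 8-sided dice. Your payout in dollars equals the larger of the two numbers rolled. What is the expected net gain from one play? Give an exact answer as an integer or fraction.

-67/16 dollars

Distribution of the larger of the two numbers rolled: 1 w.p. 1/64, 2 w.p. 3/64, 3 w.p. 5/64, 4 w.p. 7/64, 5 w.p. 9/64, 6 w.p. 11/64, …
E[payout] = (1/64)·1 + (3/64)·2 + (5/64)·3 + (7/64)·4 + (9/64)·5 + (11/64)·6 + (13/64)·7 + (15/64)·8 = 93/16
Expected profit = 93/16 − 10 = -67/16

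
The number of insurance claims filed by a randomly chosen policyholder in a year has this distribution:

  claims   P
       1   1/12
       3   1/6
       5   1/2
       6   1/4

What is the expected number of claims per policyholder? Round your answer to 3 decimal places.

E[X] = (1/12)·1 + (1/6)·3 + (1/2)·5 + (1/4)·6
     = 55/12 ≈ 4.583

4.583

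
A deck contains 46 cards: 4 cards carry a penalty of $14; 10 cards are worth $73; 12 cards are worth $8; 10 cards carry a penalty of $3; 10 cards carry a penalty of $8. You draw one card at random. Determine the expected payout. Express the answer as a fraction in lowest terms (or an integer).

E[payout] = (4/46)·(-14) + (10/46)·73 + (12/46)·8 + (10/46)·(-3) + (10/46)·(-8) = 330/23

330/23 dollars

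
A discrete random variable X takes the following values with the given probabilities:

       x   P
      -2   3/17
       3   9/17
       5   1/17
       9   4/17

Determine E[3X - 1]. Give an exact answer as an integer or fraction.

169/17

E[3x-1] = (3/17)·(-7) + (9/17)·8 + (1/17)·14 + (4/17)·26
     = 169/17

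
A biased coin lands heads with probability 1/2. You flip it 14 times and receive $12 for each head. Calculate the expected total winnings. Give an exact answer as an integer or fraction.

E[#heads] = 14·1/2 = 7 (linearity over flips).
E[winnings] = 12·7 = 84.

$84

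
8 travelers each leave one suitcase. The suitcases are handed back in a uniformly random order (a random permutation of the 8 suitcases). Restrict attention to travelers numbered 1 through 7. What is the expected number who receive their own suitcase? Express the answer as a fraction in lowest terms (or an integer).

Let Xᵢ = 1 if person i gets their own suitcase. For each i, P(Xᵢ=1) = 1/8.
By linearity of expectation, E[X₁+…+X_7] = 7·(1/8) = 7/8.

7/8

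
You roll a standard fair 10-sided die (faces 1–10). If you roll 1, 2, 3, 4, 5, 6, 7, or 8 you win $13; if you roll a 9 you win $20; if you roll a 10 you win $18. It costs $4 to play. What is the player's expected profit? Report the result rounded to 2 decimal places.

$10.20

E[payout] = (4/5)·13 + (1/10)·18 + (1/10)·20 = 71/5
Expected profit = 71/5 − 4 = 51/5 ≈ $10.20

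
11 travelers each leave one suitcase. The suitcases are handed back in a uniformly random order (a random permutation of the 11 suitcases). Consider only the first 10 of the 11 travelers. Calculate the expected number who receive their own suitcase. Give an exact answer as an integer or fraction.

Let Xᵢ = 1 if person i gets their own suitcase. For each i, P(Xᵢ=1) = 1/11.
By linearity of expectation, E[X₁+…+X_10] = 10·(1/11) = 10/11.

10/11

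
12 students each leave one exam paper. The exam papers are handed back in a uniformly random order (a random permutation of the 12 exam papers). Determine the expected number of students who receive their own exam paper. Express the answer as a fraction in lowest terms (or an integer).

1

Let Xᵢ = 1 if person i gets their own exam paper. For each i, P(Xᵢ=1) = 1/12.
By linearity of expectation, E[X₁+…+X_12] = 12·(1/12) = 1.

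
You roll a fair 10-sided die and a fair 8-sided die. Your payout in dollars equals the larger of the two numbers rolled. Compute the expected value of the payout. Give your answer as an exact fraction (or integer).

Distribution of the larger of the two numbers rolled: 1 w.p. 1/80, 2 w.p. 3/80, 3 w.p. 1/16, 4 w.p. 7/80, 5 w.p. 9/80, 6 w.p. 11/80, …
E[payout] = (1/80)·1 + (3/80)·2 + (1/16)·3 + (7/80)·4 + (9/80)·5 + (11/80)·6 + (13/80)·7 + (3/16)·8 + (1/10)·9 + (1/10)·10 = 131/20

131/20 dollars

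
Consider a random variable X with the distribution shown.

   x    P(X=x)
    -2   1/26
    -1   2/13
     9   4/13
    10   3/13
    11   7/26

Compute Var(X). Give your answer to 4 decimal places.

19.9246

E[X] = (1/26)·(-2) + (2/13)·(-1) + (4/13)·9 + (3/13)·10 + (7/26)·11 = 203/26
E[X²] = (1/26)·4 + (2/13)·1 + (4/13)·81 + (3/13)·100 + (7/26)·121 = 2103/26
Var(X) = 2103/26 − (203/26)² = 13469/676 ≈ 19.9246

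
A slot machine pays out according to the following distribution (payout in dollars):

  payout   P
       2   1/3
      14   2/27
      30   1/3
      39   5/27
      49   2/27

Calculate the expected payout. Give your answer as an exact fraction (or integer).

E[X] = (1/3)·2 + (2/27)·14 + (1/3)·30 + (5/27)·39 + (2/27)·49
     = 203/9

203/9 dollars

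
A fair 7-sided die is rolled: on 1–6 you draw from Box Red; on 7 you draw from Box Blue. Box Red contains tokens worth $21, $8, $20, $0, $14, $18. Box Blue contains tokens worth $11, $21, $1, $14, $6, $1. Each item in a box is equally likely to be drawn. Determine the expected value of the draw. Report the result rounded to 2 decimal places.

$12.86

E[X | Box Red] = (21 + 8 + 20 + 0 + 14 + 18)/6 = 27/2
E[X | Box Blue] = (11 + 21 + 1 + 14 + 6 + 1)/6 = 9
E[X] = (6/7)·27/2 + (1/7)·9 = 90/7 ≈ 12.86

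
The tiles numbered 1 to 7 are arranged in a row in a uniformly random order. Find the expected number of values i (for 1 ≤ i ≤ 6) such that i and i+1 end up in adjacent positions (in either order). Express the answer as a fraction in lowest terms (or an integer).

For each i ∈ {1,…,6}, let Xᵢ = 1 if i and i+1 are adjacent. P(Xᵢ=1) = 2·(7−1)!/7! = 2/7.
By linearity, E[ΣXᵢ] = (6)·(2/7) = 12/7.

12/7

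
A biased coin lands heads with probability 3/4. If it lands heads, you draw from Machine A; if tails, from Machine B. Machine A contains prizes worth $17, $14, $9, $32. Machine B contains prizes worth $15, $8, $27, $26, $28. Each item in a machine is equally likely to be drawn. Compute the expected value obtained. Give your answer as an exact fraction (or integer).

187/10 dollars

E[X | Machine A] = (17 + 14 + 9 + 32)/4 = 18
E[X | Machine B] = (15 + 8 + 27 + 26 + 28)/5 = 104/5
E[X] = (3/4)·18 + (1/4)·104/5 = 187/10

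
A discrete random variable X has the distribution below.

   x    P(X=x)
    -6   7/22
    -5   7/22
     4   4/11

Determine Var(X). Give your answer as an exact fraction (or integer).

E[X] = (7/22)·(-6) + (7/22)·(-5) + (4/11)·4 = -45/22
E[X²] = (7/22)·36 + (7/22)·25 + (4/11)·16 = 555/22
Var(X) = 555/22 − (-45/22)² = 10185/484

10185/484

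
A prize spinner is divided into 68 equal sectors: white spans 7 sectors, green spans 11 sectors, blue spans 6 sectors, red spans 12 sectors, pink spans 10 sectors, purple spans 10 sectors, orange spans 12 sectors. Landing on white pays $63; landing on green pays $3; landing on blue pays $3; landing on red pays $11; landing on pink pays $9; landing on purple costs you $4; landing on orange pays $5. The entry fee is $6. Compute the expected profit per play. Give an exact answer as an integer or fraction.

E[payout] = (7/68)·63 + (11/68)·3 + (6/68)·3 + (12/68)·11 + (10/68)·9 + (10/68)·(-4) + (12/68)·5 = 367/34
Expected profit = 367/34 − 6 = 163/34

163/34 dollars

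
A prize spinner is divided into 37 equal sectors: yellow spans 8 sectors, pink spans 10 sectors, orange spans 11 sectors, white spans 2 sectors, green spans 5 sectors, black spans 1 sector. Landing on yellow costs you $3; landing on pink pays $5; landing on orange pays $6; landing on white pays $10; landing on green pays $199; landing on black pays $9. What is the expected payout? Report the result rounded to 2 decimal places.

E[payout] = (8/37)·(-3) + (10/37)·5 + (11/37)·6 + (2/37)·10 + (5/37)·199 + (1/37)·9 = 1116/37
≈ $30.16

$30.16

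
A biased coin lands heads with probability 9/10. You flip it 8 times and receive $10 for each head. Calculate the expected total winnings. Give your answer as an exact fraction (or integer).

$72

E[#heads] = 8·9/10 = 36/5 (linearity over flips).
E[winnings] = 10·36/5 = 72.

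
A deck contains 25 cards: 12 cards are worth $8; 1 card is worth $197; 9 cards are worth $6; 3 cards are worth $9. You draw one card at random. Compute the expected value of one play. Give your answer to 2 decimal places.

$14.96

E[payout] = (12/25)·8 + (1/25)·197 + (9/25)·6 + (3/25)·9 = 374/25
≈ $14.96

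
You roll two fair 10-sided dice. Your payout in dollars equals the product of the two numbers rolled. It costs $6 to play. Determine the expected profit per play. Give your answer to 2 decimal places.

$24.25

Distribution of the product of the two numbers rolled: 1 w.p. 1/100, 2 w.p. 1/50, 3 w.p. 1/50, 4 w.p. 3/100, 5 w.p. 1/50, 6 w.p. 1/25, …
E[payout] = (1/100)·1 + (1/50)·2 + (1/50)·3 + (3/100)·4 + (1/50)·5 + (1/25)·6 + (1/50)·7 + (1/25)·8 + (3/100)·9 + (1/25)·10 + (1/25)·12 + (1/50)·14 + (1/50)·15 + (3/100)·16 + (1/25)·18 + (1/25)·20 + (1/50)·21 + (1/25)·24 + (1/100)·25 + (1/50)·27 + (1/50)·28 + (1/25)·30 + (1/50)·32 + (1/50)·35 + (3/100)·36 + (1/25)·40 + (1/50)·42 + (1/50)·45 + (1/50)·48 + (1/100)·49 + (1/50)·50 + (1/50)·54 + (1/50)·56 + (1/50)·60 + (1/50)·63 + (1/100)·64 + (1/50)·70 + (1/50)·72 + (1/50)·80 + (1/100)·81 + (1/50)·90 + (1/100)·100 = 121/4
Expected profit = 121/4 − 6 = 97/4 ≈ $24.25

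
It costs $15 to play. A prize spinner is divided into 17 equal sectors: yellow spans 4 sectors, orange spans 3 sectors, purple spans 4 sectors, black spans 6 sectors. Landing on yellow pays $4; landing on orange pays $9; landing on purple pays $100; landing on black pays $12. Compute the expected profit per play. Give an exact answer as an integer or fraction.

E[payout] = (4/17)·4 + (3/17)·9 + (4/17)·100 + (6/17)·12 = 515/17
Expected profit = 515/17 − 15 = 260/17

260/17 dollars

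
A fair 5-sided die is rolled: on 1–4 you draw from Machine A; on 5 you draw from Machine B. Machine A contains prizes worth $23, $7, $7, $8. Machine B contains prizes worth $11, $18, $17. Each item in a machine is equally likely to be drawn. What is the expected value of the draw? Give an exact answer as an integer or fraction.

E[X | Machine A] = (23 + 7 + 7 + 8)/4 = 45/4
E[X | Machine B] = (11 + 18 + 17)/3 = 46/3
E[X] = (4/5)·45/4 + (1/5)·46/3 = 181/15

181/15 dollars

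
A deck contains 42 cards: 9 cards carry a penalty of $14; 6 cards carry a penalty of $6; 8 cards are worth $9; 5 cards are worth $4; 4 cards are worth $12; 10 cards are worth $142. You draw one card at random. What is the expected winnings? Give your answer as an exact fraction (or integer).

233/7 dollars

E[payout] = (9/42)·(-14) + (6/42)·(-6) + (8/42)·9 + (5/42)·4 + (4/42)·12 + (10/42)·142 = 233/7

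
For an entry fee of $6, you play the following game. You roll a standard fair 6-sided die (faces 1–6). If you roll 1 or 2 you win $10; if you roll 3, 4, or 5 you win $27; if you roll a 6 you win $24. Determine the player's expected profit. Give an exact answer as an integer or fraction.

E[payout] = (1/3)·10 + (1/6)·24 + (1/2)·27 = 125/6
Expected profit = 125/6 − 6 = 89/6

89/6 dollars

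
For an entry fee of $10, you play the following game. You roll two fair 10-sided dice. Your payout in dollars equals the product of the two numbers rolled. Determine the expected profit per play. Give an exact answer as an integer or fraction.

81/4 dollars

Distribution of the product of the two numbers rolled: 1 w.p. 1/100, 2 w.p. 1/50, 3 w.p. 1/50, 4 w.p. 3/100, 5 w.p. 1/50, 6 w.p. 1/25, …
E[payout] = (1/100)·1 + (1/50)·2 + (1/50)·3 + (3/100)·4 + (1/50)·5 + (1/25)·6 + (1/50)·7 + (1/25)·8 + (3/100)·9 + (1/25)·10 + (1/25)·12 + (1/50)·14 + (1/50)·15 + (3/100)·16 + (1/25)·18 + (1/25)·20 + (1/50)·21 + (1/25)·24 + (1/100)·25 + (1/50)·27 + (1/50)·28 + (1/25)·30 + (1/50)·32 + (1/50)·35 + (3/100)·36 + (1/25)·40 + (1/50)·42 + (1/50)·45 + (1/50)·48 + (1/100)·49 + (1/50)·50 + (1/50)·54 + (1/50)·56 + (1/50)·60 + (1/50)·63 + (1/100)·64 + (1/50)·70 + (1/50)·72 + (1/50)·80 + (1/100)·81 + (1/50)·90 + (1/100)·100 = 121/4
Expected profit = 121/4 − 10 = 81/4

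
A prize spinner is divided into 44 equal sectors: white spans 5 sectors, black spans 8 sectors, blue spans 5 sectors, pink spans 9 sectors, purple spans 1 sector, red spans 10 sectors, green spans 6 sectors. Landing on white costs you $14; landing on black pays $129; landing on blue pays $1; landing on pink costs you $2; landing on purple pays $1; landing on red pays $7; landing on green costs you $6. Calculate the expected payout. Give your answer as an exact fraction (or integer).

246/11 dollars

E[payout] = (5/44)·(-14) + (8/44)·129 + (5/44)·1 + (9/44)·(-2) + (1/44)·1 + (10/44)·7 + (6/44)·(-6) = 246/11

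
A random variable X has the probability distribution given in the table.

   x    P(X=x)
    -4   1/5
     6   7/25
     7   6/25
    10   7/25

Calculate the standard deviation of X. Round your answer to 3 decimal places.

4.931

E[X] = 134/25, E[X²] = 1326/25
Var(X) = E[X²] − (E[X])² = 1326/25 − 17956/625 = 15194/625
SD(X) = √(15194/625) ≈ 4.931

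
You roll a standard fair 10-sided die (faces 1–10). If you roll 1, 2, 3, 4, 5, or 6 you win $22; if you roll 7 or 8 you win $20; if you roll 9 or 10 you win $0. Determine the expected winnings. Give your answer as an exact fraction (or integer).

86/5 dollars

E[payout] = (1/5)·0 + (1/5)·20 + (3/5)·22 = 86/5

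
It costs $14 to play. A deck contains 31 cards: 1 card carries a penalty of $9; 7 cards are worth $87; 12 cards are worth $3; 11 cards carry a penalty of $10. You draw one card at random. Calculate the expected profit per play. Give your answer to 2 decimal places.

E[payout] = (1/31)·(-9) + (7/31)·87 + (12/31)·3 + (11/31)·(-10) = 526/31
Expected profit = 526/31 − 14 = 92/31 ≈ $2.97

$2.97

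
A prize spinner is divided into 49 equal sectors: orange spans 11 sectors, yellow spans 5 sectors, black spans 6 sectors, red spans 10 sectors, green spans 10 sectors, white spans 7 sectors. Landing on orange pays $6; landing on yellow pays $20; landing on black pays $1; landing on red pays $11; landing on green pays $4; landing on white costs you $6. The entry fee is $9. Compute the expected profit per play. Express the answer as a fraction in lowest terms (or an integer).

E[payout] = (11/49)·6 + (5/49)·20 + (6/49)·1 + (10/49)·11 + (10/49)·4 + (7/49)·(-6) = 40/7
Expected profit = 40/7 − 9 = -23/7

-23/7 dollars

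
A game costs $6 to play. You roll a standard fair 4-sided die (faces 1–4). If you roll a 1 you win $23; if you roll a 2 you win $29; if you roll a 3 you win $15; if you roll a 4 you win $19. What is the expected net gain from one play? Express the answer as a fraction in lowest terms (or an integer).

31/2 dollars

E[payout] = (1/4)·15 + (1/4)·19 + (1/4)·23 + (1/4)·29 = 43/2
Expected profit = 43/2 − 6 = 31/2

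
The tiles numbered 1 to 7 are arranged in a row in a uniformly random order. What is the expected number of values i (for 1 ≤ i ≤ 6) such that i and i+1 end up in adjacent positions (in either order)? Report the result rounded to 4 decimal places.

For each i ∈ {1,…,6}, let Xᵢ = 1 if i and i+1 are adjacent. P(Xᵢ=1) = 2·(7−1)!/7! = 2/7.
By linearity, E[ΣXᵢ] = (6)·(2/7) = 12/7.
≈ 1.7143

1.7143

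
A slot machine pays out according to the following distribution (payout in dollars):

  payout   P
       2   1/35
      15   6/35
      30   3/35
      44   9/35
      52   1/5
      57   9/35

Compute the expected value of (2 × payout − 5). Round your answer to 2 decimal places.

E[2x-5] = (1/35)·(-1) + (6/35)·25 + (3/35)·55 + (9/35)·83 + (1/5)·99 + (9/35)·109
     = 547/7 ≈ 78.14

78.14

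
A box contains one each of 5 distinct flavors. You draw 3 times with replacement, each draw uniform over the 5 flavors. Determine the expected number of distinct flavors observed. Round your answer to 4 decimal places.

2.4400

Let Xⱼ=1 if type j appears at least once. P(Xⱼ=1) = 1 − ((5−1)/5)^3 = 61/125.
E[#distinct] = 5·61/125 = 61/25.
≈ 2.4400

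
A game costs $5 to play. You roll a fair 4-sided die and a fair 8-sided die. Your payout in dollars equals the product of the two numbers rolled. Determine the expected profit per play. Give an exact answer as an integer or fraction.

Distribution of the product of the two numbers rolled: 1 w.p. 1/32, 2 w.p. 1/16, 3 w.p. 1/16, 4 w.p. 3/32, 5 w.p. 1/32, 6 w.p. 3/32, …
E[payout] = (1/32)·1 + (1/16)·2 + (1/16)·3 + (3/32)·4 + (1/32)·5 + (3/32)·6 + (1/32)·7 + (3/32)·8 + (1/32)·9 + (1/32)·10 + (3/32)·12 + (1/32)·14 + (1/32)·15 + (1/16)·16 + (1/32)·18 + (1/32)·20 + (1/32)·21 + (1/16)·24 + (1/32)·28 + (1/32)·32 = 45/4
Expected profit = 45/4 − 5 = 25/4

25/4 dollars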